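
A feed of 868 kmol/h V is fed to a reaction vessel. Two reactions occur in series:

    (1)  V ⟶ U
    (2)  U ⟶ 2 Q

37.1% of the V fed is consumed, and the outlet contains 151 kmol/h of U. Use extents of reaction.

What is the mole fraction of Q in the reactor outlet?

0.329

Conversion of V: V consumed = 1ξ₁ = 0.371 × 868 → ξ₁ = 322 kmol/h.
U balance: n_U = 0 + 1ξ₁ − 1ξ₂ = 151 → ξ₂ = (1·322 − 151)/1 = 171 kmol/h.
Outlet amounts (n = n₀ + Σ ν·ξ):
  V: 868 − 1(322) = 546
  U: 0 + 1(322) − 1(171) = 151
  Q: 0 + 2(171) = 342.1
Total out = 1039 kmol/h; y_Q = 342.1 / 1039 = 0.3292.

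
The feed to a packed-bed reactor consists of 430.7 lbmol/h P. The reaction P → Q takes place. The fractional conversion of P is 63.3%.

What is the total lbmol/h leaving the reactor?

431 lbmol/h

P reacted = 0.633 × 430.7 = 272.6 lbmol/h; ν_P = −1, so ξ = 272.6/1 = 272.6 lbmol/h.
Outlet amounts (n = n₀ + ν ξ):
  P: 430.7 − 1(272.6) = 158.1
  Q: 0 + 1(272.6) = 272.6
Total out = 158.1 + 272.6 = 430.7 lbmol/h.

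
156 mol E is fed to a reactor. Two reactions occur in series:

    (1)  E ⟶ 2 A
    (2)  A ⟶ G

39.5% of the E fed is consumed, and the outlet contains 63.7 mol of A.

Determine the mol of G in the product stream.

Conversion of E: E consumed = 1ξ₁ = 0.395 × 156 → ξ₁ = 61.62 mol.
A balance: n_A = 0 + 2ξ₁ − 1ξ₂ = 63.7 → ξ₂ = (2·61.62 − 63.7)/1 = 59.54 mol.
Outlet amounts (n = n₀ + Σ ν·ξ):
  E: 156 − 1(61.62) = 94.38
  A: 0 + 2(61.62) − 1(59.54) = 63.7
  G: 0 + 1(59.54) = 59.54

59.5 mol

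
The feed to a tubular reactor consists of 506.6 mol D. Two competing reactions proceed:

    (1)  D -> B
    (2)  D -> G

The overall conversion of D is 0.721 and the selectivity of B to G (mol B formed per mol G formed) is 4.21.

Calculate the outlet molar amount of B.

295 mol

Conversion of D: D consumed = 0.721 × 506.6 = 365.3 mol = 1ξ₁ + 1ξ₂.
Selectivity: 1ξ₁ / (1ξ₂) = 4.21 → ξ₁ = 4.21 ξ₂.
Substitute: (1·4.21 + 1) ξ₂ = 365.3 → ξ₂ = 70.11 mol, ξ₁ = 295.2 mol.
Outlet amounts (n = n₀ + Σ ν·ξ):
  D: 506.6 − 1(295.2) − 1(70.11) = 141.3
  B: 0 + 1(295.2) = 295.2
  G: 0 + 1(70.11) = 70.11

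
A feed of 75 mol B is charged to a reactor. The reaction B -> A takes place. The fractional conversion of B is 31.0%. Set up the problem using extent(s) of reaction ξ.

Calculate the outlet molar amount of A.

23.2 mol

B reacted = 0.31 × 75 = 23.25 mol; ν_B = −1, so ξ = 23.25/1 = 23.25 mol.
Outlet amounts (n = n₀ + ν ξ):
  B: 75 − 1(23.25) = 51.75
  A: 0 + 1(23.25) = 23.25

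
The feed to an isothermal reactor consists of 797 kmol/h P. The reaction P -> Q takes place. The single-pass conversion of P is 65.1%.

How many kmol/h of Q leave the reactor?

P reacted = 0.651 × 797 = 518.8 kmol/h; ν_P = −1, so ξ = 518.8/1 = 518.8 kmol/h.
Outlet amounts (n = n₀ + ν ξ):
  P: 797 − 1(518.8) = 278.2
  Q: 0 + 1(518.8) = 518.8

519 kmol/h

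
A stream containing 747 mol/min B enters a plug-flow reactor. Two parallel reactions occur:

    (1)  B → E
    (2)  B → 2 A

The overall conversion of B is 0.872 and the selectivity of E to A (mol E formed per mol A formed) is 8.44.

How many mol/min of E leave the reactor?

615 mol/min

Conversion of B: B consumed = 0.872 × 747 = 651.4 mol/min = 1ξ₁ + 1ξ₂.
Selectivity: 1ξ₁ / (2ξ₂) = 8.44 → ξ₁ = 16.88 ξ₂.
Substitute: (1·16.88 + 1) ξ₂ = 651.4 → ξ₂ = 36.43 mol/min, ξ₁ = 615 mol/min.
Outlet amounts (n = n₀ + Σ ν·ξ):
  B: 747 − 1(615) − 1(36.43) = 95.62
  E: 0 + 1(615) = 615
  A: 0 + 2(36.43) = 72.86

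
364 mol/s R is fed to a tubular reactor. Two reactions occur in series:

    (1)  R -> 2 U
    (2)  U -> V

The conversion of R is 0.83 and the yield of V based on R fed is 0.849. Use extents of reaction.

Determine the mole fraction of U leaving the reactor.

0.443

Conversion of R: R consumed = 1ξ₁ = 0.83 × 364 → ξ₁ = 302.1 mol/s.
Yield of V: 1ξ₂ / 364 = 0.849 → ξ₂ = 309 mol/s.
Outlet amounts (n = n₀ + Σ ν·ξ):
  R: 364 − 1(302.1) = 61.88
  U: 0 + 2(302.1) − 1(309) = 295.2
  V: 0 + 1(309) = 309
Total out = 666.1 mol/s; y_U = 295.2 / 666.1 = 0.4432.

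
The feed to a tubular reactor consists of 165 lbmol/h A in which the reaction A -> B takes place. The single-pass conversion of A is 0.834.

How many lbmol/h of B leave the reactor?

138 lbmol/h

A reacted = 0.834 × 165 = 137.6 lbmol/h; ν_A = −1, so ξ = 137.6/1 = 137.6 lbmol/h.
Outlet amounts (n = n₀ + ν ξ):
  A: 165 − 1(137.6) = 27.39
  B: 0 + 1(137.6) = 137.6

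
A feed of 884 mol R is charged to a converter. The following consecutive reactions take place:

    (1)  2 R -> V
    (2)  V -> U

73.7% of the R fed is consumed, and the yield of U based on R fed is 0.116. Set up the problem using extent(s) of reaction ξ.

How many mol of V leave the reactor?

223 mol

Conversion of R: R consumed = 2ξ₁ = 0.737 × 884 → ξ₁ = 325.8 mol.
Yield of U: 1ξ₂ / 884 = 0.116 → ξ₂ = 102.5 mol.
Outlet amounts (n = n₀ + Σ ν·ξ):
  R: 884 − 2(325.8) = 232.5
  V: 0 + 1(325.8) − 1(102.5) = 223.2
  U: 0 + 1(102.5) = 102.5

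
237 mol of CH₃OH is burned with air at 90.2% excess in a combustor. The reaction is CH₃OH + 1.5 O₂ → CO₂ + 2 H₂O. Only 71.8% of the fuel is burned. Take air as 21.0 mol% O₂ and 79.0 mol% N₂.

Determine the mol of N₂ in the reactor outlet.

2540 mol

Stoichiometric O₂ = 1.5 × 237 = 355.5 mol; O₂ fed = 355.5 × 1.902 = 676.2 mol.
N₂ fed = 676.2 × 79/21 = 2544 mol.
Fuel reacted = 0.718 × 237 → ξ = 170.2 mol.
Outlet (n = n₀ + ν ξ):
  CH₃OH: 237 − 1(170.2) = 66.83
  O₂: 676.2 − 1.5(170.2) = 420.9
  N₂: 2544 (inert)
  CO₂: 0 + 1(170.2) = 170.2
  H₂O: 0 + 2(170.2) = 340.3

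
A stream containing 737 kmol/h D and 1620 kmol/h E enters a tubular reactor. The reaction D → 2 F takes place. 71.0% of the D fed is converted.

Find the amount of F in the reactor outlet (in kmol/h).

D reacted = 0.71 × 737 = 523.3 kmol/h; ν_D = −1, so ξ = 523.3/1 = 523.3 kmol/h.
Outlet amounts (n = n₀ + ν ξ):
  D: 737 − 1(523.3) = 213.7
  F: 0 + 2(523.3) = 1047
  E: 1620 (inert)

1050 kmol/h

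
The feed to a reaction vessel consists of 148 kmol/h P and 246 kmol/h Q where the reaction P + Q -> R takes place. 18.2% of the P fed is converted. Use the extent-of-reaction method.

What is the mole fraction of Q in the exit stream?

0.597

P reacted = 0.182 × 148 = 26.94 kmol/h; ν_P = −1, so ξ = 26.94/1 = 26.94 kmol/h.
Outlet amounts (n = n₀ + ν ξ):
  P: 148 − 1(26.94) = 121.1
  Q: 246 − 1(26.94) = 219.1
  R: 0 + 1(26.94) = 26.94
Total out = 367.1 kmol/h; y_Q = 219.1 / 367.1 = 0.5968.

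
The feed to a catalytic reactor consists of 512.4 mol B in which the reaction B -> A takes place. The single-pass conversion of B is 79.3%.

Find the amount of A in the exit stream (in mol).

B reacted = 0.793 × 512.4 = 406.3 mol; ν_B = −1, so ξ = 406.3/1 = 406.3 mol.
Outlet amounts (n = n₀ + ν ξ):
  B: 512.4 − 1(406.3) = 106.1
  A: 0 + 1(406.3) = 406.3

406 mol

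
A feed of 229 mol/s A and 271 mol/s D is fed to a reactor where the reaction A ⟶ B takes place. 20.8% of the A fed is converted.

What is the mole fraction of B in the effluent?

A reacted = 0.208 × 229 = 47.63 mol/s; ν_A = −1, so ξ = 47.63/1 = 47.63 mol/s.
Outlet amounts (n = n₀ + ν ξ):
  A: 229 − 1(47.63) = 181.4
  B: 0 + 1(47.63) = 47.63
  D: 271 (inert)
Total out = 500 mol/s; y_B = 47.63 / 500 = 0.09526.

0.0953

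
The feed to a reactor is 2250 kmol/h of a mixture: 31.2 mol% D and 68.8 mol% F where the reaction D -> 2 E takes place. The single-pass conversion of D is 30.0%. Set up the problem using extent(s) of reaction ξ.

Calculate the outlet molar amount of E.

421 kmol/h

D reacted = 0.3 × 702 = 210.6 kmol/h; ν_D = −1, so ξ = 210.6/1 = 210.6 kmol/h.
Outlet amounts (n = n₀ + ν ξ):
  D: 702 − 1(210.6) = 491.4
  E: 0 + 2(210.6) = 421.2
  F: 1548 (inert)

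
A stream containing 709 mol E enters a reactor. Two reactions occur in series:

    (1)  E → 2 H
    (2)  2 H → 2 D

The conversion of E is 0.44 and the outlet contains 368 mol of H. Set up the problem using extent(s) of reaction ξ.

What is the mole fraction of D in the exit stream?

Conversion of E: E consumed = 1ξ₁ = 0.44 × 709 → ξ₁ = 312 mol.
H balance: n_H = 0 + 2ξ₁ − 2ξ₂ = 368 → ξ₂ = (2·312 − 368)/2 = 128 mol.
Outlet amounts (n = n₀ + Σ ν·ξ):
  E: 709 − 1(312) = 397
  H: 0 + 2(312) − 2(128) = 368
  D: 0 + 2(128) = 255.9
Total out = 1021 mol; y_D = 255.9 / 1021 = 0.2507.

0.251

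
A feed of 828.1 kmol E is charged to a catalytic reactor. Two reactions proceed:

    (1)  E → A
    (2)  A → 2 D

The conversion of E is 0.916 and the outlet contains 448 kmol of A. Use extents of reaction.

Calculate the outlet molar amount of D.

Conversion of E: E consumed = 1ξ₁ = 0.916 × 828.1 → ξ₁ = 758.5 kmol.
A balance: n_A = 0 + 1ξ₁ − 1ξ₂ = 448 → ξ₂ = (1·758.5 − 448)/1 = 310.5 kmol.
Outlet amounts (n = n₀ + Σ ν·ξ):
  E: 828.1 − 1(758.5) = 69.56
  A: 0 + 1(758.5) − 1(310.5) = 448
  D: 0 + 2(310.5) = 621.1

621 kmol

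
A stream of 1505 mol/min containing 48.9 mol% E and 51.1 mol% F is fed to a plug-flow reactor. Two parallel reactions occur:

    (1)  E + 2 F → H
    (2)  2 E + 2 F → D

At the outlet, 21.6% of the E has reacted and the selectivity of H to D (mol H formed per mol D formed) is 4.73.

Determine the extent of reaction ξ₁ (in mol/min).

ξ₁ = 112 mol/min

Conversion of E: E consumed = 0.216 × 735.9 = 159 mol/min = 1ξ₁ + 2ξ₂.
Selectivity: 1ξ₁ / (1ξ₂) = 4.73 → ξ₁ = 4.73 ξ₂.
Substitute: (1·4.73 + 2) ξ₂ = 159 → ξ₂ = 23.62 mol/min, ξ₁ = 111.7 mol/min.
Outlet amounts (n = n₀ + Σ ν·ξ):
  E: 735.9 − 1(111.7) − 2(23.62) = 577
  F: 769.1 − 2(111.7) − 2(23.62) = 498.4
  H: 0 + 1(111.7) = 111.7
  D: 0 + 1(23.62) = 23.62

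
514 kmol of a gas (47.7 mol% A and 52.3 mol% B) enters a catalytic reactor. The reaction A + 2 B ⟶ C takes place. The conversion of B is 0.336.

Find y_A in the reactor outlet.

B reacted = 0.336 × 268.8 = 90.32 kmol; ν_B = −2, so ξ = 90.32/2 = 45.16 kmol.
Outlet amounts (n = n₀ + ν ξ):
  A: 245.2 − 1(45.16) = 200
  B: 268.8 − 2(45.16) = 178.5
  C: 0 + 1(45.16) = 45.16
Total out = 423.7 kmol; y_A = 200 / 423.7 = 0.4721.

0.472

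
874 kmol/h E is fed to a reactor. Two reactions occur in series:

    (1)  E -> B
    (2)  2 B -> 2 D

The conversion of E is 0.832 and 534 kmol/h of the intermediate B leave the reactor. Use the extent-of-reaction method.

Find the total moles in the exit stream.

Conversion of E: E consumed = 1ξ₁ = 0.832 × 874 → ξ₁ = 727.2 kmol/h.
B balance: n_B = 0 + 1ξ₁ − 2ξ₂ = 534 → ξ₂ = (1·727.2 − 534)/2 = 96.58 kmol/h.
Outlet amounts (n = n₀ + Σ ν·ξ):
  E: 874 − 1(727.2) = 146.8
  B: 0 + 1(727.2) − 2(96.58) = 534
  D: 0 + 2(96.58) = 193.2
Total out = 146.8 + 534 + 193.2 = 874 kmol/h.

874 kmol/h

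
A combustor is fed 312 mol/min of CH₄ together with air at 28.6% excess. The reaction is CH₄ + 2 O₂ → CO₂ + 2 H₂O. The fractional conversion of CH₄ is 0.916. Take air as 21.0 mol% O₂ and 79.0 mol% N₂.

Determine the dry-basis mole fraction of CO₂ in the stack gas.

0.0802

Stoichiometric O₂ = 2 × 312 = 624 mol/min; O₂ fed = 624 × 1.286 = 802.5 mol/min.
N₂ fed = 802.5 × 79/21 = 3019 mol/min.
Fuel reacted = 0.916 × 312 → ξ = 285.8 mol/min.
Outlet (n = n₀ + ν ξ):
  CH₄: 312 − 1(285.8) = 26.21
  O₂: 802.5 − 2(285.8) = 230.9
  N₂: 3019 (inert)
  CO₂: 0 + 1(285.8) = 285.8
  H₂O: 0 + 2(285.8) = 571.6
Dry total = 3562 mol/min; y_CO₂ (dry) = 285.8 / 3562 = 0.08024.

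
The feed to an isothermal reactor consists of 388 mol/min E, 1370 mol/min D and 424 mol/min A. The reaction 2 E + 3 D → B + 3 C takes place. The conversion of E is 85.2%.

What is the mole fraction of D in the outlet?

E reacted = 0.852 × 388 = 330.6 mol/min; ν_E = −2, so ξ = 330.6/2 = 165.3 mol/min.
Outlet amounts (n = n₀ + ν ξ):
  E: 388 − 2(165.3) = 57.42
  D: 1370 − 3(165.3) = 874.1
  B: 0 + 1(165.3) = 165.3
  C: 0 + 3(165.3) = 495.9
  A: 424 (inert)
Total out = 2017 mol/min; y_D = 874.1 / 2017 = 0.4334.

0.433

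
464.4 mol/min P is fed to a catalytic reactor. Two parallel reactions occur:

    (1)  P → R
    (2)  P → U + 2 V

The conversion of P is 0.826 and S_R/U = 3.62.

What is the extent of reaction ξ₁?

Conversion of P: P consumed = 0.826 × 464.4 = 383.6 mol/min = 1ξ₁ + 1ξ₂.
Selectivity: 1ξ₁ / (1ξ₂) = 3.62 → ξ₁ = 3.62 ξ₂.
Substitute: (1·3.62 + 1) ξ₂ = 383.6 → ξ₂ = 83.03 mol/min, ξ₁ = 300.6 mol/min.
Outlet amounts (n = n₀ + Σ ν·ξ):
  P: 464.4 − 1(300.6) − 1(83.03) = 80.81
  R: 0 + 1(300.6) = 300.6
  U: 0 + 1(83.03) = 83.03
  V: 0 + 2(83.03) = 166.1

ξ₁ = 301 mol/min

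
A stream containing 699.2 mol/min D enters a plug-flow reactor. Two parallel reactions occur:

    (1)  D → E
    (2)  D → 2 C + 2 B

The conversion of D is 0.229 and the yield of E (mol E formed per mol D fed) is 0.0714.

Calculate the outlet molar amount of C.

Yield of E: 1ξ₁ / 699.2 = 0.0714 → ξ₁ = 49.92 mol/min.
Conversion of D: 1ξ₁ + 1ξ₂ = 0.229 × 699.2 = 160.1 → ξ₂ = 110.2 mol/min.
Outlet amounts (n = n₀ + Σ ν·ξ):
  D: 699.2 − 1(49.92) − 1(110.2) = 539.1
  E: 0 + 1(49.92) = 49.92
  C: 0 + 2(110.2) = 220.4
  B: 0 + 2(110.2) = 220.4

220 mol/min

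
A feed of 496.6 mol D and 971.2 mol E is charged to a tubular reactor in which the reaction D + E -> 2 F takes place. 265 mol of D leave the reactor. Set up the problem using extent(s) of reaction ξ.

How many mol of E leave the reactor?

740 mol

For D: n = n₀ − 1ξ → 265 = 496.6 − 1ξ, giving ξ = 231.6 mol.
Outlet amounts (n = n₀ + ν ξ):
  D: 496.6 − 1(231.6) = 265
  E: 971.2 − 1(231.6) = 739.6
  F: 0 + 2(231.6) = 463.2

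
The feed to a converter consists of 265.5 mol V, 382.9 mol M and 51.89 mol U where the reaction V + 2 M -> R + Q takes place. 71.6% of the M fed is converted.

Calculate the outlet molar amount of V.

128 mol

M reacted = 0.716 × 382.9 = 274.2 mol; ν_M = −2, so ξ = 274.2/2 = 137.1 mol.
Outlet amounts (n = n₀ + ν ξ):
  V: 265.5 − 1(137.1) = 128.4
  M: 382.9 − 2(137.1) = 108.7
  R: 0 + 1(137.1) = 137.1
  Q: 0 + 1(137.1) = 137.1
  U: 51.89 (inert)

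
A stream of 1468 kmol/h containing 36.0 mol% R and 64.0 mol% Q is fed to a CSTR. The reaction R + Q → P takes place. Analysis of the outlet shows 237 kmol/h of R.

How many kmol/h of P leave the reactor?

291 kmol/h

For R: n = n₀ − 1ξ → 237 = 528.5 − 1ξ, giving ξ = 291.5 kmol/h.
Outlet amounts (n = n₀ + ν ξ):
  R: 528.5 − 1(291.5) = 237
  Q: 939.5 − 1(291.5) = 648
  P: 0 + 1(291.5) = 291.5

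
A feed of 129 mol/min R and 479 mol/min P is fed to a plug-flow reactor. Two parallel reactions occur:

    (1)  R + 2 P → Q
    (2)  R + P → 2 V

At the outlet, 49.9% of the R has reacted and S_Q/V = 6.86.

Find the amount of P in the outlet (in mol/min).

Conversion of R: R consumed = 0.499 × 129 = 64.37 mol/min = 1ξ₁ + 1ξ₂.
Selectivity: 1ξ₁ / (2ξ₂) = 6.86 → ξ₁ = 13.72 ξ₂.
Substitute: (1·13.72 + 1) ξ₂ = 64.37 → ξ₂ = 4.373 mol/min, ξ₁ = 60 mol/min.
Outlet amounts (n = n₀ + Σ ν·ξ):
  R: 129 − 1(60) − 1(4.373) = 64.63
  P: 479 − 2(60) − 1(4.373) = 354.6
  Q: 0 + 1(60) = 60
  V: 0 + 2(4.373) = 8.746

355 mol/min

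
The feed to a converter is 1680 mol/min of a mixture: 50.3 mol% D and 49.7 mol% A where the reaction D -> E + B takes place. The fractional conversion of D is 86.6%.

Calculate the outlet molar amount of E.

732 mol/min

D reacted = 0.866 × 845 = 731.8 mol/min; ν_D = −1, so ξ = 731.8/1 = 731.8 mol/min.
Outlet amounts (n = n₀ + ν ξ):
  D: 845 − 1(731.8) = 113.2
  E: 0 + 1(731.8) = 731.8
  B: 0 + 1(731.8) = 731.8
  A: 835 (inert)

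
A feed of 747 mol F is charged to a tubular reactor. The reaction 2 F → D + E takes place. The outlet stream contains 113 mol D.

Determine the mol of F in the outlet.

For D: n = n₀ + 1ξ → 113 = 0 + 1ξ, giving ξ = 113 mol.
Outlet amounts (n = n₀ + ν ξ):
  F: 747 − 2(113) = 521
  D: 0 + 1(113) = 113
  E: 0 + 1(113) = 113

521 mol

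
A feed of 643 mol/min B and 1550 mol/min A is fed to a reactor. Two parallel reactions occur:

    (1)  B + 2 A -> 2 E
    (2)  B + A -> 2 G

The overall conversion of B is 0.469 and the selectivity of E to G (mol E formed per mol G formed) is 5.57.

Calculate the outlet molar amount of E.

Conversion of B: B consumed = 0.469 × 643 = 301.6 mol/min = 1ξ₁ + 1ξ₂.
Selectivity: 2ξ₁ / (2ξ₂) = 5.57 → ξ₁ = 5.57 ξ₂.
Substitute: (1·5.57 + 1) ξ₂ = 301.6 → ξ₂ = 45.9 mol/min, ξ₁ = 255.7 mol/min.
Outlet amounts (n = n₀ + Σ ν·ξ):
  B: 643 − 1(255.7) − 1(45.9) = 341.4
  A: 1550 − 2(255.7) − 1(45.9) = 992.8
  E: 0 + 2(255.7) = 511.3
  G: 0 + 2(45.9) = 91.8

511 mol/min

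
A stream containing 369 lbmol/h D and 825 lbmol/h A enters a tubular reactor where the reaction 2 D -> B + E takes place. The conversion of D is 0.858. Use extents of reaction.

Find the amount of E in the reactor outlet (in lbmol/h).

158 lbmol/h

D reacted = 0.858 × 369 = 316.6 lbmol/h; ν_D = −2, so ξ = 316.6/2 = 158.3 lbmol/h.
Outlet amounts (n = n₀ + ν ξ):
  D: 369 − 2(158.3) = 52.4
  B: 0 + 1(158.3) = 158.3
  E: 0 + 1(158.3) = 158.3
  A: 825 (inert)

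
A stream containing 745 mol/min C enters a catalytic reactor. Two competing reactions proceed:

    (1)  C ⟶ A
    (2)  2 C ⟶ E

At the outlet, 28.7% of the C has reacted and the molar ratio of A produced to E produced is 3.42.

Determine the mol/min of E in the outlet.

39.4 mol/min

Conversion of C: C consumed = 0.287 × 745 = 213.8 mol/min = 1ξ₁ + 2ξ₂.
Selectivity: 1ξ₁ / (1ξ₂) = 3.42 → ξ₁ = 3.42 ξ₂.
Substitute: (1·3.42 + 2) ξ₂ = 213.8 → ξ₂ = 39.45 mol/min, ξ₁ = 134.9 mol/min.
Outlet amounts (n = n₀ + Σ ν·ξ):
  C: 745 − 1(134.9) − 2(39.45) = 531.2
  A: 0 + 1(134.9) = 134.9
  E: 0 + 1(39.45) = 39.45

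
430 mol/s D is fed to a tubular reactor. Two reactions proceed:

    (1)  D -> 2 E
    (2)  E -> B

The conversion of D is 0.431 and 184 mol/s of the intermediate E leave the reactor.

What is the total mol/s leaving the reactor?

Conversion of D: D consumed = 1ξ₁ = 0.431 × 430 → ξ₁ = 185.3 mol/s.
E balance: n_E = 0 + 2ξ₁ − 1ξ₂ = 184 → ξ₂ = (2·185.3 − 184)/1 = 186.7 mol/s.
Outlet amounts (n = n₀ + Σ ν·ξ):
  D: 430 − 1(185.3) = 244.7
  E: 0 + 2(185.3) − 1(186.7) = 184
  B: 0 + 1(186.7) = 186.7
Total out = 244.7 + 184 + 186.7 = 615.3 mol/s.

615 mol/s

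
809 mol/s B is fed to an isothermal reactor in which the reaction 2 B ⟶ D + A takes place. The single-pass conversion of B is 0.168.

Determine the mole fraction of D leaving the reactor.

B reacted = 0.168 × 809 = 135.9 mol/s; ν_B = −2, so ξ = 135.9/2 = 67.96 mol/s.
Outlet amounts (n = n₀ + ν ξ):
  B: 809 − 2(67.96) = 673.1
  D: 0 + 1(67.96) = 67.96
  A: 0 + 1(67.96) = 67.96
Total out = 809 mol/s; y_D = 67.96 / 809 = 0.084.

0.084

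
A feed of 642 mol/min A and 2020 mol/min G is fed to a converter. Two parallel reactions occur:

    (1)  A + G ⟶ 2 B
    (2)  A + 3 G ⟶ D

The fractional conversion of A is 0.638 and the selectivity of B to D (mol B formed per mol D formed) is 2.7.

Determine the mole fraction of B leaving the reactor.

Conversion of A: A consumed = 0.638 × 642 = 409.6 mol/min = 1ξ₁ + 1ξ₂.
Selectivity: 2ξ₁ / (1ξ₂) = 2.7 → ξ₁ = 1.35 ξ₂.
Substitute: (1·1.35 + 1) ξ₂ = 409.6 → ξ₂ = 174.3 mol/min, ξ₁ = 235.3 mol/min.
Outlet amounts (n = n₀ + Σ ν·ξ):
  A: 642 − 1(235.3) − 1(174.3) = 232.4
  G: 2020 − 1(235.3) − 3(174.3) = 1262
  B: 0 + 2(235.3) = 470.6
  D: 0 + 1(174.3) = 174.3
Total out = 2139 mol/min; y_B = 470.6 / 2139 = 0.22.

0.22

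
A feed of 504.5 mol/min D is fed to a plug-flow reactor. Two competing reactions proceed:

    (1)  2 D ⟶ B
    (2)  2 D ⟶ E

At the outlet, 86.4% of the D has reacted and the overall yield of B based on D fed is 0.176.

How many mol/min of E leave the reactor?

129 mol/min

Yield of B: 1ξ₁ / 504.5 = 0.176 → ξ₁ = 88.79 mol/min.
Conversion of D: 2ξ₁ + 2ξ₂ = 0.864 × 504.5 = 435.9 → ξ₂ = 129.2 mol/min.
Outlet amounts (n = n₀ + Σ ν·ξ):
  D: 504.5 − 2(88.79) − 2(129.2) = 68.61
  B: 0 + 1(88.79) = 88.79
  E: 0 + 1(129.2) = 129.2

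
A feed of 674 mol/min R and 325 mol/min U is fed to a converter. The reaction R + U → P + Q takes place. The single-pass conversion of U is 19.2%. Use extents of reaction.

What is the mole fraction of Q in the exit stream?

U reacted = 0.192 × 325 = 62.4 mol/min; ν_U = −1, so ξ = 62.4/1 = 62.4 mol/min.
Outlet amounts (n = n₀ + ν ξ):
  R: 674 − 1(62.4) = 611.6
  U: 325 − 1(62.4) = 262.6
  P: 0 + 1(62.4) = 62.4
  Q: 0 + 1(62.4) = 62.4
Total out = 999 mol/min; y_Q = 62.4 / 999 = 0.06246.

0.0625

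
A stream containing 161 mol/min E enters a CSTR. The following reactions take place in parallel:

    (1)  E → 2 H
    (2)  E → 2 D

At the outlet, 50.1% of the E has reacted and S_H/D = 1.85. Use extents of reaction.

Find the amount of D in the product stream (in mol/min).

56.6 mol/min

Conversion of E: E consumed = 0.501 × 161 = 80.66 mol/min = 1ξ₁ + 1ξ₂.
Selectivity: 2ξ₁ / (2ξ₂) = 1.85 → ξ₁ = 1.85 ξ₂.
Substitute: (1·1.85 + 1) ξ₂ = 80.66 → ξ₂ = 28.3 mol/min, ξ₁ = 52.36 mol/min.
Outlet amounts (n = n₀ + Σ ν·ξ):
  E: 161 − 1(52.36) − 1(28.3) = 80.34
  H: 0 + 2(52.36) = 104.7
  D: 0 + 2(28.3) = 56.6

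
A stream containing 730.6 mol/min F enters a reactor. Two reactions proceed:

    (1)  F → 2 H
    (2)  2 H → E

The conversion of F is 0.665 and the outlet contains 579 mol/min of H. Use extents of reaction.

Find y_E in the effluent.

Conversion of F: F consumed = 1ξ₁ = 0.665 × 730.6 → ξ₁ = 485.8 mol/min.
H balance: n_H = 0 + 2ξ₁ − 2ξ₂ = 579 → ξ₂ = (2·485.8 − 579)/2 = 196.3 mol/min.
Outlet amounts (n = n₀ + Σ ν·ξ):
  F: 730.6 − 1(485.8) = 244.8
  H: 0 + 2(485.8) − 2(196.3) = 579
  E: 0 + 1(196.3) = 196.3
Total out = 1020 mol/min; y_E = 196.3 / 1020 = 0.1925.

0.192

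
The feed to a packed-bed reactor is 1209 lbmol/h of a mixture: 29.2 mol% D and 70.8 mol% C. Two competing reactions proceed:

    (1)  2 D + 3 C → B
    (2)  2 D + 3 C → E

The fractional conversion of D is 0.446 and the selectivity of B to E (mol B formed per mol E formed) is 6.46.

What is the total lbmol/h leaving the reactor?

894 lbmol/h

Conversion of D: D consumed = 0.446 × 353 = 157.5 lbmol/h = 2ξ₁ + 2ξ₂.
Selectivity: 1ξ₁ / (1ξ₂) = 6.46 → ξ₁ = 6.46 ξ₂.
Substitute: (2·6.46 + 2) ξ₂ = 157.5 → ξ₂ = 10.55 lbmol/h, ξ₁ = 68.17 lbmol/h.
Outlet amounts (n = n₀ + Σ ν·ξ):
  D: 353 − 2(68.17) − 2(10.55) = 195.6
  C: 856 − 3(68.17) − 3(10.55) = 619.8
  B: 0 + 1(68.17) = 68.17
  E: 0 + 1(10.55) = 10.55
Total out = 195.6 + 619.8 + 68.17 + 10.55 = 894.1 lbmol/h.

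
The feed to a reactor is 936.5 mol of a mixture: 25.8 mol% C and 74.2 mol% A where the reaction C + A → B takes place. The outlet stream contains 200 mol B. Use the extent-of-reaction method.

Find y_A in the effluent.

0.672

For B: n = n₀ + 1ξ → 200 = 0 + 1ξ, giving ξ = 200 mol.
Outlet amounts (n = n₀ + ν ξ):
  C: 241.6 − 1(200) = 41.62
  A: 694.9 − 1(200) = 494.9
  B: 0 + 1(200) = 200
Total out = 736.5 mol; y_A = 494.9 / 736.5 = 0.6719.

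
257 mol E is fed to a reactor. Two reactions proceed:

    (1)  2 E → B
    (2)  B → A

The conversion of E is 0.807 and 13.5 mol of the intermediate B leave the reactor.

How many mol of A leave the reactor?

Conversion of E: E consumed = 2ξ₁ = 0.807 × 257 → ξ₁ = 103.7 mol.
B balance: n_B = 0 + 1ξ₁ − 1ξ₂ = 13.5 → ξ₂ = (1·103.7 − 13.5)/1 = 90.2 mol.
Outlet amounts (n = n₀ + Σ ν·ξ):
  E: 257 − 2(103.7) = 49.6
  B: 0 + 1(103.7) − 1(90.2) = 13.5
  A: 0 + 1(90.2) = 90.2

90.2 mol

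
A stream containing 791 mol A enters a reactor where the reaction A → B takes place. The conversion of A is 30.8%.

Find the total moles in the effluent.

A reacted = 0.308 × 791 = 243.6 mol; ν_A = −1, so ξ = 243.6/1 = 243.6 mol.
Outlet amounts (n = n₀ + ν ξ):
  A: 791 − 1(243.6) = 547.4
  B: 0 + 1(243.6) = 243.6
Total out = 547.4 + 243.6 = 791 mol.

791 mol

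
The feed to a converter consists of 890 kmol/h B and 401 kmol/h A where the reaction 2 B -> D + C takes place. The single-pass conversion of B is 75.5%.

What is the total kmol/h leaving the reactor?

1290 kmol/h

B reacted = 0.755 × 890 = 672 kmol/h; ν_B = −2, so ξ = 672/2 = 336 kmol/h.
Outlet amounts (n = n₀ + ν ξ):
  B: 890 − 2(336) = 218
  D: 0 + 1(336) = 336
  C: 0 + 1(336) = 336
  A: 401 (inert)
Total out = 218 + 336 + 336 + 401 = 1291 kmol/h.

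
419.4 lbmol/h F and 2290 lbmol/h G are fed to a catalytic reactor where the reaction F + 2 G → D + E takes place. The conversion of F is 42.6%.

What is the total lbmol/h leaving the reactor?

F reacted = 0.426 × 419.4 = 178.7 lbmol/h; ν_F = −1, so ξ = 178.7/1 = 178.7 lbmol/h.
Outlet amounts (n = n₀ + ν ξ):
  F: 419.4 − 1(178.7) = 240.7
  G: 2290 − 2(178.7) = 1933
  D: 0 + 1(178.7) = 178.7
  E: 0 + 1(178.7) = 178.7
Total out = 240.7 + 1933 + 178.7 + 178.7 = 2531 lbmol/h.

2530 lbmol/h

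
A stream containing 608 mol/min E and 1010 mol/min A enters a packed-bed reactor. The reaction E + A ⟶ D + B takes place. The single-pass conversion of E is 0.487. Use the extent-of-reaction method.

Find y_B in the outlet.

0.183

E reacted = 0.487 × 608 = 296.1 mol/min; ν_E = −1, so ξ = 296.1/1 = 296.1 mol/min.
Outlet amounts (n = n₀ + ν ξ):
  E: 608 − 1(296.1) = 311.9
  A: 1010 − 1(296.1) = 713.9
  D: 0 + 1(296.1) = 296.1
  B: 0 + 1(296.1) = 296.1
Total out = 1618 mol/min; y_B = 296.1 / 1618 = 0.183.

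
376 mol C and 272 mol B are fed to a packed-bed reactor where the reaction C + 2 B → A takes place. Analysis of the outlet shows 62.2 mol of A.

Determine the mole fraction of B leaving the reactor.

For A: n = n₀ + 1ξ → 62.2 = 0 + 1ξ, giving ξ = 62.2 mol.
Outlet amounts (n = n₀ + ν ξ):
  C: 376 − 1(62.2) = 313.8
  B: 272 − 2(62.2) = 147.6
  A: 0 + 1(62.2) = 62.2
Total out = 523.6 mol; y_B = 147.6 / 523.6 = 0.2819.

0.282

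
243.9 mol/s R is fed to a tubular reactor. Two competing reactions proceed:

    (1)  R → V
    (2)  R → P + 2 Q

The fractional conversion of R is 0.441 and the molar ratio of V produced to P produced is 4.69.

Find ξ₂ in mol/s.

ξ₂ = 18.9 mol/s

Conversion of R: R consumed = 0.441 × 243.9 = 107.6 mol/s = 1ξ₁ + 1ξ₂.
Selectivity: 1ξ₁ / (1ξ₂) = 4.69 → ξ₁ = 4.69 ξ₂.
Substitute: (1·4.69 + 1) ξ₂ = 107.6 → ξ₂ = 18.9 mol/s, ξ₁ = 88.66 mol/s.
Outlet amounts (n = n₀ + Σ ν·ξ):
  R: 243.9 − 1(88.66) − 1(18.9) = 136.3
  V: 0 + 1(88.66) = 88.66
  P: 0 + 1(18.9) = 18.9
  Q: 0 + 2(18.9) = 37.81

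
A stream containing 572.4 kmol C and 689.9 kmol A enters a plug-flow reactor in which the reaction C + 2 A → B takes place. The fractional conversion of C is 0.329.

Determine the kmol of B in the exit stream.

C reacted = 0.329 × 572.4 = 188.3 kmol; ν_C = −1, so ξ = 188.3/1 = 188.3 kmol.
Outlet amounts (n = n₀ + ν ξ):
  C: 572.4 − 1(188.3) = 384.1
  A: 689.9 − 2(188.3) = 313.3
  B: 0 + 1(188.3) = 188.3

188 kmol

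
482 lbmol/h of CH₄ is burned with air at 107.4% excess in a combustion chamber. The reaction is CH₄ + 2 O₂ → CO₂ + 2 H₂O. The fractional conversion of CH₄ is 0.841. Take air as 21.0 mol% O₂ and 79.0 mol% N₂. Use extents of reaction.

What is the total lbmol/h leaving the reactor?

Stoichiometric O₂ = 2 × 482 = 964 lbmol/h; O₂ fed = 964 × 2.074 = 1999 lbmol/h.
N₂ fed = 1999 × 79/21 = 7521 lbmol/h.
Fuel reacted = 0.841 × 482 → ξ = 405.4 lbmol/h.
Outlet (n = n₀ + ν ξ):
  CH₄: 482 − 1(405.4) = 76.64
  O₂: 1999 − 2(405.4) = 1189
  N₂: 7521 (inert)
  CO₂: 0 + 1(405.4) = 405.4
  H₂O: 0 + 2(405.4) = 810.7
Total out = 76.64 + 1189 + 7521 + 405.4 + 810.7 = 10000 lbmol/h.

10000 lbmol/h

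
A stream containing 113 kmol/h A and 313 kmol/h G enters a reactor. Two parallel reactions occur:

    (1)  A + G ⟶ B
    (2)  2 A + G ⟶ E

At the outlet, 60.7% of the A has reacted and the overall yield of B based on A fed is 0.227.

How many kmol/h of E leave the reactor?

21.5 kmol/h

Yield of B: 1ξ₁ / 113 = 0.227 → ξ₁ = 25.65 kmol/h.
Conversion of A: 1ξ₁ + 2ξ₂ = 0.607 × 113 = 68.59 → ξ₂ = 21.47 kmol/h.
Outlet amounts (n = n₀ + Σ ν·ξ):
  A: 113 − 1(25.65) − 2(21.47) = 44.41
  G: 313 − 1(25.65) − 1(21.47) = 265.9
  B: 0 + 1(25.65) = 25.65
  E: 0 + 1(21.47) = 21.47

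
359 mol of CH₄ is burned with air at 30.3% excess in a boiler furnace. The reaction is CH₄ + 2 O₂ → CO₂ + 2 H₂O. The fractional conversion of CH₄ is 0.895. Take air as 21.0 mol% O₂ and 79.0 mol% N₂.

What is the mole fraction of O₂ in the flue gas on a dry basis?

Stoichiometric O₂ = 2 × 359 = 718 mol; O₂ fed = 718 × 1.303 = 935.6 mol.
N₂ fed = 935.6 × 79/21 = 3519 mol.
Fuel reacted = 0.895 × 359 → ξ = 321.3 mol.
Outlet (n = n₀ + ν ξ):
  CH₄: 359 − 1(321.3) = 37.69
  O₂: 935.6 − 2(321.3) = 292.9
  N₂: 3519 (inert)
  CO₂: 0 + 1(321.3) = 321.3
  H₂O: 0 + 2(321.3) = 642.6
Dry total = 4171 mol; y_O₂ (dry) = 292.9 / 4171 = 0.07023.

0.0702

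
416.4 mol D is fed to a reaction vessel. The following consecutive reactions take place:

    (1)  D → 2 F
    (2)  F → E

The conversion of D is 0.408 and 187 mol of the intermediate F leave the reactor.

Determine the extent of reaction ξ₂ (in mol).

Conversion of D: D consumed = 1ξ₁ = 0.408 × 416.4 → ξ₁ = 169.9 mol.
F balance: n_F = 0 + 2ξ₁ − 1ξ₂ = 187 → ξ₂ = (2·169.9 − 187)/1 = 152.8 mol.
Outlet amounts (n = n₀ + Σ ν·ξ):
  D: 416.4 − 1(169.9) = 246.5
  F: 0 + 2(169.9) − 1(152.8) = 187
  E: 0 + 1(152.8) = 152.8

ξ₂ = 153 mol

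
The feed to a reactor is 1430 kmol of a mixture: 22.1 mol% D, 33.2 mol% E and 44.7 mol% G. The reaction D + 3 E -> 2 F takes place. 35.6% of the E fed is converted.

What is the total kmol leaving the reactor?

E reacted = 0.356 × 474.8 = 169 kmol; ν_E = −3, so ξ = 169/3 = 56.34 kmol.
Outlet amounts (n = n₀ + ν ξ):
  D: 316 − 1(56.34) = 259.7
  E: 474.8 − 3(56.34) = 305.7
  F: 0 + 2(56.34) = 112.7
  G: 639.2 (inert)
Total out = 259.7 + 305.7 + 112.7 + 639.2 = 1317 kmol.

1320 kmol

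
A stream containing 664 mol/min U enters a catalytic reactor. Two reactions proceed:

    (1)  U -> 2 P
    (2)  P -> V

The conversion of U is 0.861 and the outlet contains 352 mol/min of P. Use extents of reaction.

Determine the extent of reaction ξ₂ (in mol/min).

ξ₂ = 791 mol/min

Conversion of U: U consumed = 1ξ₁ = 0.861 × 664 → ξ₁ = 571.7 mol/min.
P balance: n_P = 0 + 2ξ₁ − 1ξ₂ = 352 → ξ₂ = (2·571.7 − 352)/1 = 791.4 mol/min.
Outlet amounts (n = n₀ + Σ ν·ξ):
  U: 664 − 1(571.7) = 92.3
  P: 0 + 2(571.7) − 1(791.4) = 352
  V: 0 + 1(791.4) = 791.4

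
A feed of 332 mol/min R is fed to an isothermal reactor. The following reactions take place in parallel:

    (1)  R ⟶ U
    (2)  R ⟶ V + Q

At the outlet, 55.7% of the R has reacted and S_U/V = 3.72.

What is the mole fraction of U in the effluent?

0.393

Conversion of R: R consumed = 0.557 × 332 = 184.9 mol/min = 1ξ₁ + 1ξ₂.
Selectivity: 1ξ₁ / (1ξ₂) = 3.72 → ξ₁ = 3.72 ξ₂.
Substitute: (1·3.72 + 1) ξ₂ = 184.9 → ξ₂ = 39.18 mol/min, ξ₁ = 145.7 mol/min.
Outlet amounts (n = n₀ + Σ ν·ξ):
  R: 332 − 1(145.7) − 1(39.18) = 147.1
  U: 0 + 1(145.7) = 145.7
  V: 0 + 1(39.18) = 39.18
  Q: 0 + 1(39.18) = 39.18
Total out = 371.2 mol/min; y_U = 145.7 / 371.2 = 0.3927.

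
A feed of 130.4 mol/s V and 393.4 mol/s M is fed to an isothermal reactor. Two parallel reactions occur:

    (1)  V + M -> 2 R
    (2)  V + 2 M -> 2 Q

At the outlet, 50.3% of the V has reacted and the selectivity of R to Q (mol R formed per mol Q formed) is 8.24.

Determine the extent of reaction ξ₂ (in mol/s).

Conversion of V: V consumed = 0.503 × 130.4 = 65.59 mol/s = 1ξ₁ + 1ξ₂.
Selectivity: 2ξ₁ / (2ξ₂) = 8.24 → ξ₁ = 8.24 ξ₂.
Substitute: (1·8.24 + 1) ξ₂ = 65.59 → ξ₂ = 7.099 mol/s, ξ₁ = 58.49 mol/s.
Outlet amounts (n = n₀ + Σ ν·ξ):
  V: 130.4 − 1(58.49) − 1(7.099) = 64.81
  M: 393.4 − 1(58.49) − 2(7.099) = 320.7
  R: 0 + 2(58.49) = 117
  Q: 0 + 2(7.099) = 14.2

ξ₂ = 7.1 mol/s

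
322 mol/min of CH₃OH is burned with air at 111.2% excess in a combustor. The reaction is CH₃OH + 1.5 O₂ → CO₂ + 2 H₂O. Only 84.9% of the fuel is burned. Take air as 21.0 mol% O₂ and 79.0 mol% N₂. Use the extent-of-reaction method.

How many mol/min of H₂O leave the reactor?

547 mol/min

Stoichiometric O₂ = 1.5 × 322 = 483 mol/min; O₂ fed = 483 × 2.112 = 1020 mol/min.
N₂ fed = 1020 × 79/21 = 3838 mol/min.
Fuel reacted = 0.849 × 322 → ξ = 273.4 mol/min.
Outlet (n = n₀ + ν ξ):
  CH₃OH: 322 − 1(273.4) = 48.62
  O₂: 1020 − 1.5(273.4) = 610
  N₂: 3838 (inert)
  CO₂: 0 + 1(273.4) = 273.4
  H₂O: 0 + 2(273.4) = 546.8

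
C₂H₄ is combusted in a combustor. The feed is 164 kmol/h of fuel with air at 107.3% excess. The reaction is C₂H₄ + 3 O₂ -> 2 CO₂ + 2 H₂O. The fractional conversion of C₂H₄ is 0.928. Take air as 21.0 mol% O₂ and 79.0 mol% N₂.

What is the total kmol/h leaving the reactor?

5020 kmol/h

Stoichiometric O₂ = 3 × 164 = 492 kmol/h; O₂ fed = 492 × 2.073 = 1020 kmol/h.
N₂ fed = 1020 × 79/21 = 3837 kmol/h.
Fuel reacted = 0.928 × 164 → ξ = 152.2 kmol/h.
Outlet (n = n₀ + ν ξ):
  C₂H₄: 164 − 1(152.2) = 11.81
  O₂: 1020 − 3(152.2) = 563.3
  N₂: 3837 (inert)
  CO₂: 0 + 2(152.2) = 304.4
  H₂O: 0 + 2(152.2) = 304.4
Total out = 11.81 + 563.3 + 3837 + 304.4 + 304.4 = 5021 kmol/h.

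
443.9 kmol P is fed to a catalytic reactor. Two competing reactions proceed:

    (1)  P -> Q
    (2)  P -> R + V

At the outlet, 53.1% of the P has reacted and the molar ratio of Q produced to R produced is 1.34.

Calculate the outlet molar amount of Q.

Conversion of P: P consumed = 0.531 × 443.9 = 235.7 kmol = 1ξ₁ + 1ξ₂.
Selectivity: 1ξ₁ / (1ξ₂) = 1.34 → ξ₁ = 1.34 ξ₂.
Substitute: (1·1.34 + 1) ξ₂ = 235.7 → ξ₂ = 100.7 kmol, ξ₁ = 135 kmol.
Outlet amounts (n = n₀ + Σ ν·ξ):
  P: 443.9 − 1(135) − 1(100.7) = 208.2
  Q: 0 + 1(135) = 135
  R: 0 + 1(100.7) = 100.7
  V: 0 + 1(100.7) = 100.7

135 kmol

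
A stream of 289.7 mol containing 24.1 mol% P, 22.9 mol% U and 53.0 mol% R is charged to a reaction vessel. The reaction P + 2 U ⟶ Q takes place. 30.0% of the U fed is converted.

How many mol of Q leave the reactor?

U reacted = 0.3 × 66.34 = 19.9 mol; ν_U = −2, so ξ = 19.9/2 = 9.951 mol.
Outlet amounts (n = n₀ + ν ξ):
  P: 69.82 − 1(9.951) = 59.87
  U: 66.34 − 2(9.951) = 46.44
  Q: 0 + 1(9.951) = 9.951
  R: 153.5 (inert)

9.95 mol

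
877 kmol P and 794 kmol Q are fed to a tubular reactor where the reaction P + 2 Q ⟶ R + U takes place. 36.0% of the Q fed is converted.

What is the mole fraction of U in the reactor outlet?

Q reacted = 0.36 × 794 = 285.8 kmol; ν_Q = −2, so ξ = 285.8/2 = 142.9 kmol.
Outlet amounts (n = n₀ + ν ξ):
  P: 877 − 1(142.9) = 734.1
  Q: 794 − 2(142.9) = 508.2
  R: 0 + 1(142.9) = 142.9
  U: 0 + 1(142.9) = 142.9
Total out = 1528 kmol; y_U = 142.9 / 1528 = 0.09353.

0.0935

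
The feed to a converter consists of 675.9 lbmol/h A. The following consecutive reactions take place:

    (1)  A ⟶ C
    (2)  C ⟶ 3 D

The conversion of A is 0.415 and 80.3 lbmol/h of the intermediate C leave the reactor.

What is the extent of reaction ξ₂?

Conversion of A: A consumed = 1ξ₁ = 0.415 × 675.9 → ξ₁ = 280.5 lbmol/h.
C balance: n_C = 0 + 1ξ₁ − 1ξ₂ = 80.3 → ξ₂ = (1·280.5 − 80.3)/1 = 200.2 lbmol/h.
Outlet amounts (n = n₀ + Σ ν·ξ):
  A: 675.9 − 1(280.5) = 395.4
  C: 0 + 1(280.5) − 1(200.2) = 80.3
  D: 0 + 3(200.2) = 600.6

ξ₂ = 200 lbmol/h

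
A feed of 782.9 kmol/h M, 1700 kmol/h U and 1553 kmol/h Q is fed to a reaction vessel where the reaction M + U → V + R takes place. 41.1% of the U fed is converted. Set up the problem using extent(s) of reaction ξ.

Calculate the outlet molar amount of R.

699 kmol/h

U reacted = 0.411 × 1700 = 698.7 kmol/h; ν_U = −1, so ξ = 698.7/1 = 698.7 kmol/h.
Outlet amounts (n = n₀ + ν ξ):
  M: 782.9 − 1(698.7) = 84.2
  U: 1700 − 1(698.7) = 1001
  V: 0 + 1(698.7) = 698.7
  R: 0 + 1(698.7) = 698.7
  Q: 1553 (inert)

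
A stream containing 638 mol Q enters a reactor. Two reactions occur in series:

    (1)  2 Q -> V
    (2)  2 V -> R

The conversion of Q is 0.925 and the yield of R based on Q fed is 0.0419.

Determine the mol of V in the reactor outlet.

242 mol

Conversion of Q: Q consumed = 2ξ₁ = 0.925 × 638 → ξ₁ = 295.1 mol.
Yield of R: 1ξ₂ / 638 = 0.0419 → ξ₂ = 26.73 mol.
Outlet amounts (n = n₀ + Σ ν·ξ):
  Q: 638 − 2(295.1) = 47.85
  V: 0 + 1(295.1) − 2(26.73) = 241.6
  R: 0 + 1(26.73) = 26.73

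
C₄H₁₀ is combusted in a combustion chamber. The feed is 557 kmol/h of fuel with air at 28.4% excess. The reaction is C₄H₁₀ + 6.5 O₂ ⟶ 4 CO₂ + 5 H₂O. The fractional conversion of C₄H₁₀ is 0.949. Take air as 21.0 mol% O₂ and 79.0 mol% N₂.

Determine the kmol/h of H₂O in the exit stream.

2640 kmol/h

Stoichiometric O₂ = 6.5 × 557 = 3620 kmol/h; O₂ fed = 3620 × 1.284 = 4649 kmol/h.
N₂ fed = 4649 × 79/21 = 17490 kmol/h.
Fuel reacted = 0.949 × 557 → ξ = 528.6 kmol/h.
Outlet (n = n₀ + ν ξ):
  C₄H₁₀: 557 − 1(528.6) = 28.41
  O₂: 4649 − 6.5(528.6) = 1213
  N₂: 17490 (inert)
  CO₂: 0 + 4(528.6) = 2114
  H₂O: 0 + 5(528.6) = 2643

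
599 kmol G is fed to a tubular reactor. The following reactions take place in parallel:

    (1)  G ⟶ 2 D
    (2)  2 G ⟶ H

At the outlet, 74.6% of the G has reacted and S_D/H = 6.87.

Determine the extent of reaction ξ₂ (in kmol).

ξ₂ = 82.2 kmol

Conversion of G: G consumed = 0.746 × 599 = 446.9 kmol = 1ξ₁ + 2ξ₂.
Selectivity: 2ξ₁ / (1ξ₂) = 6.87 → ξ₁ = 3.435 ξ₂.
Substitute: (1·3.435 + 2) ξ₂ = 446.9 → ξ₂ = 82.22 kmol, ξ₁ = 282.4 kmol.
Outlet amounts (n = n₀ + Σ ν·ξ):
  G: 599 − 1(282.4) − 2(82.22) = 152.1
  D: 0 + 2(282.4) = 564.8
  H: 0 + 1(82.22) = 82.22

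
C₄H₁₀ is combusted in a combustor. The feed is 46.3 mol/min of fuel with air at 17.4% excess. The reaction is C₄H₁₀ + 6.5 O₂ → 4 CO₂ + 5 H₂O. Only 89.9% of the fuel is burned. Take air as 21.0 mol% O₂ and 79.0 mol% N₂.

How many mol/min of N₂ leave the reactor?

1330 mol/min

Stoichiometric O₂ = 6.5 × 46.3 = 300.9 mol/min; O₂ fed = 300.9 × 1.174 = 353.3 mol/min.
N₂ fed = 353.3 × 79/21 = 1329 mol/min.
Fuel reacted = 0.899 × 46.3 → ξ = 41.62 mol/min.
Outlet (n = n₀ + ν ξ):
  C₄H₁₀: 46.3 − 1(41.62) = 4.676
  O₂: 353.3 − 6.5(41.62) = 82.76
  N₂: 1329 (inert)
  CO₂: 0 + 4(41.62) = 166.5
  H₂O: 0 + 5(41.62) = 208.1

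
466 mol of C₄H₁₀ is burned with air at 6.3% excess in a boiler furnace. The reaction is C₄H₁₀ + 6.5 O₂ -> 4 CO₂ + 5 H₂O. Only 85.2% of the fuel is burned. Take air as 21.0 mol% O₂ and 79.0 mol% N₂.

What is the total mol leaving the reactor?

16400 mol

Stoichiometric O₂ = 6.5 × 466 = 3029 mol; O₂ fed = 3029 × 1.063 = 3220 mol.
N₂ fed = 3220 × 79/21 = 12110 mol.
Fuel reacted = 0.852 × 466 → ξ = 397 mol.
Outlet (n = n₀ + ν ξ):
  C₄H₁₀: 466 − 1(397) = 68.97
  O₂: 3220 − 6.5(397) = 639.1
  N₂: 12110 (inert)
  CO₂: 0 + 4(397) = 1588
  H₂O: 0 + 5(397) = 1985
Total out = 68.97 + 639.1 + 12110 + 1588 + 1985 = 16390 mol.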